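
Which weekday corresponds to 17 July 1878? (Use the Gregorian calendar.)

Doomsday rule: the anchor day for the 1800s is Friday. For year 78: 78÷12 = 6 r 6, and 6÷4 = 1, so 6+6+1 = 13.
Friday + 13 ≡ Thursday — that's 1878's doomsday.
In July the doomsday date is Jul 11.
Jul 17 is 6 days after Jul 11; 6 mod 7 = 6, so Thursday + 6 = Wednesday.

Wednesday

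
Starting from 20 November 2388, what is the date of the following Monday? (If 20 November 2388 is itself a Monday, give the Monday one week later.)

November 21, 2388

Nov 20, 2388 is a Sunday.
From Sunday to the next Monday is 1 day.
Nov 20, 2388 + 1 = Nov 21, 2388.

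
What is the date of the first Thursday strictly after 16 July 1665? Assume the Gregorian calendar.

July 23, 1665

Jul 16, 1665 is a Thursday.
From Thursday to the next Thursday is 7 days.
Jul 16, 1665 + 7 = Jul 23, 1665.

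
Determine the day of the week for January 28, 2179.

January 1, 2179 is a Friday.
Jan 1, 2179 → Jan 28, 2179: 27 days.
Total: 27 days.
27 mod 7 = 6, so Friday + 6 = Thursday.

Thursday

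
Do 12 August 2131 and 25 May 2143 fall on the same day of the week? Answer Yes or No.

No

From Aug 12, 2131 to May 25, 2143 is 4304 days.
4304 mod 7 = 6, so they are different weekdays.
(Aug 12, 2131 is a Sunday; May 25, 2143 is a Saturday.)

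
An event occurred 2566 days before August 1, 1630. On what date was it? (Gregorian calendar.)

−365 (one year) → Aug 1, 1629 (2201 left).
−365 (one year) → Aug 1, 1628 (1836 left).
−366 (one year; includes Feb 29, 1628) → Aug 1, 1627 (1470 left).
−365 (one year) → Aug 1, 1626 (1105 left).
−365 (one year) → Aug 1, 1625 (740 left).
−365 (one year) → Aug 1, 1624 (375 left).
−1 → Jul 31, 1624 (end of Jul, 31 days; 374 left).
−31 → Jun 30, 1624 (end of Jun, 30 days; 343 left).
−30 → May 31, 1624 (end of May, 31 days; 313 left).
−31 → Apr 30, 1624 (end of Apr, 30 days; 282 left).
−30 → Mar 31, 1624 (end of Mar, 31 days; 252 left).
−31 → Feb 29, 1624 (end of Feb, 29 days; 221 left).
−29 → Jan 31, 1624 (end of Jan, 31 days; 192 left).
−31 → Dec 31, 1623 (end of Dec, 31 days; 161 left).
−31 → Nov 30, 1623 (end of Nov, 30 days; 130 left).
−30 → Oct 31, 1623 (end of Oct, 31 days; 100 left).
−31 → Sep 30, 1623 (end of Sep, 30 days; 69 left).
−30 → Aug 31, 1623 (end of Aug, 31 days; 39 left).
−31 → Jul 31, 1623 (end of Jul, 31 days; 8 left).
−8 → Jul 23, 1623.

July 23, 1623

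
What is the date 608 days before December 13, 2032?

April 15, 2031

−366 (one year; includes Feb 29, 2032) → Dec 13, 2031 (242 left).
−13 → Nov 30, 2031 (end of Nov, 30 days; 229 left).
−30 → Oct 31, 2031 (end of Oct, 31 days; 199 left).
−31 → Sep 30, 2031 (end of Sep, 30 days; 168 left).
−30 → Aug 31, 2031 (end of Aug, 31 days; 138 left).
−31 → Jul 31, 2031 (end of Jul, 31 days; 107 left).
−31 → Jun 30, 2031 (end of Jun, 30 days; 76 left).
−30 → May 31, 2031 (end of May, 31 days; 46 left).
−31 → Apr 30, 2031 (end of Apr, 30 days; 15 left).
−15 → Apr 15, 2031.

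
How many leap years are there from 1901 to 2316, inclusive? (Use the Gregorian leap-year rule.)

101

Multiples of 4 in [1901,2316]: 104.
Of those, multiples of 100: 4 (not leap unless ÷400).
Multiples of 400: 1.
Leap years = 104 − 4 + 1 = 101.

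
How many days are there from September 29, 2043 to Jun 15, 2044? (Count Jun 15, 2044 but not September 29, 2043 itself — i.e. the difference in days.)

Sep 29, 2043 → Oct 29, 2043: 30 days (September has 30).
Oct 29, 2043 → Nov 29, 2043: 31 days (October has 31).
Nov 29, 2043 → Dec 29, 2043: 30 days (November has 30).
Dec 29, 2043 → Jan 29, 2044: 31 days (December has 31).
Jan 29, 2044 → Feb 29, 2044: 31 days (January has 31).
Feb 29, 2044 → Mar 29, 2044: 29 days (February has 29).
Mar 29, 2044 → Apr 29, 2044: 31 days (March has 31).
Apr 29, 2044 → May 29, 2044: 30 days (April has 30).
May 29, 2044 → Jun 15, 2044: 17 days.
Total: 260 days.

260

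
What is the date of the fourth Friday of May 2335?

May 24, 2335

May 1, 2335 is a Wednesday.
The first Friday is therefore May 3 (2 days later).
The fourth Friday is 3 + 3×7 = May 24.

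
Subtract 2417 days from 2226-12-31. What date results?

−365 (one year) → Dec 31, 2225 (2052 left).
−365 (one year) → Dec 31, 2224 (1687 left).
−366 (one year; includes Feb 29, 2224) → Dec 31, 2223 (1321 left).
−365 (one year) → Dec 31, 2222 (956 left).
−365 (one year) → Dec 31, 2221 (591 left).
−365 (one year) → Dec 31, 2220 (226 left).
−31 → Nov 30, 2220 (end of Nov, 30 days; 195 left).
−30 → Oct 31, 2220 (end of Oct, 31 days; 165 left).
−31 → Sep 30, 2220 (end of Sep, 30 days; 134 left).
−30 → Aug 31, 2220 (end of Aug, 31 days; 104 left).
−31 → Jul 31, 2220 (end of Jul, 31 days; 73 left).
−31 → Jun 30, 2220 (end of Jun, 30 days; 42 left).
−30 → May 31, 2220 (end of May, 31 days; 12 left).
−12 → May 19, 2220.

May 19, 2220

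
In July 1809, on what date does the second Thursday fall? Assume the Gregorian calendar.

July 13, 1809

July 1, 1809 is a Saturday.
The first Thursday is therefore July 6 (5 days later).
The second Thursday is 6 + 1×7 = July 13.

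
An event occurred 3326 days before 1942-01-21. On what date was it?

December 13, 1932

−365 (one year) → Jan 21, 1941 (2961 left).
−366 (one year; includes Feb 29, 1940) → Jan 21, 1940 (2595 left).
−365 (one year) → Jan 21, 1939 (2230 left).
−365 (one year) → Jan 21, 1938 (1865 left).
−365 (one year) → Jan 21, 1937 (1500 left).
−366 (one year; includes Feb 29, 1936) → Jan 21, 1936 (1134 left).
−365 (one year) → Jan 21, 1935 (769 left).
−365 (one year) → Jan 21, 1934 (404 left).
−365 (one year) → Jan 21, 1933 (39 left).
−21 → Dec 31, 1932 (end of Dec, 31 days; 18 left).
−18 → Dec 13, 1932.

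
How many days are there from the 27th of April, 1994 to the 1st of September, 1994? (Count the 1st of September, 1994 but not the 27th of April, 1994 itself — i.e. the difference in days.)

Apr 27, 1994 → May 27, 1994: 30 days (April has 30).
May 27, 1994 → Jun 27, 1994: 31 days (May has 31).
Jun 27, 1994 → Jul 27, 1994: 30 days (June has 30).
Jul 27, 1994 → Aug 27, 1994: 31 days (July has 31).
Aug 27, 1994 → Sep 1, 1994: 5 days.
Total: 127 days.

127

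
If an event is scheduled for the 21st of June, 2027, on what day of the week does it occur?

Monday

January 1, 2027 is a Friday.
Jan 1, 2027 → Feb 1, 2027: 31 days (January has 31).
Feb 1, 2027 → Mar 1, 2027: 28 days (February has 28).
Mar 1, 2027 → Apr 1, 2027: 31 days (March has 31).
Apr 1, 2027 → May 1, 2027: 30 days (April has 30).
May 1, 2027 → Jun 1, 2027: 31 days (May has 31).
Jun 1, 2027 → Jun 21, 2027: 20 days.
Total: 171 days.
171 mod 7 = 3, so Friday + 3 = Monday.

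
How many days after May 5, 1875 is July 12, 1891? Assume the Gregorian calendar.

5912

May 5, 1875 → May 5, 1876: 366 days (Feb 29, 1876 is in that span).
May 5, 1876 → May 5, 1877: 365 days.
May 5, 1877 → May 5, 1878: 365 days.
May 5, 1878 → May 5, 1879: 365 days.
May 5, 1879 → May 5, 1880: 366 days (Feb 29, 1880 is in that span).
May 5, 1880 → May 5, 1881: 365 days.
May 5, 1881 → May 5, 1882: 365 days.
May 5, 1882 → May 5, 1883: 365 days.
May 5, 1883 → May 5, 1884: 366 days (Feb 29, 1884 is in that span).
May 5, 1884 → May 5, 1885: 365 days.
May 5, 1885 → May 5, 1886: 365 days.
May 5, 1886 → May 5, 1887: 365 days.
May 5, 1887 → May 5, 1888: 366 days (Feb 29, 1888 is in that span).
May 5, 1888 → May 5, 1889: 365 days.
May 5, 1889 → May 5, 1890: 365 days.
May 5, 1890 → May 5, 1891: 365 days.
May 5, 1891 → Jun 5, 1891: 31 days (May has 31).
Jun 5, 1891 → Jul 5, 1891: 30 days (June has 30).
Jul 5, 1891 → Jul 12, 1891: 7 days.
Total: 5912 days.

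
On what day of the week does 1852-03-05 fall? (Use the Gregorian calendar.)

Doomsday rule: the anchor day for the 1800s is Friday. For year 52: 52÷12 = 4 r 4, and 4÷4 = 1, so 4+4+1 = 9.
Friday + 9 ≡ Sunday — that's 1852's doomsday.
In March the doomsday date is Mar 14.
Mar 5 is 9 days before Mar 14; 9 mod 7 = 2, so Sunday − 2 = Friday.

Friday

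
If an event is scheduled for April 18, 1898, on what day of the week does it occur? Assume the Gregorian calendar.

Monday

Doomsday rule: the anchor day for the 1800s is Friday. For year 98: 98÷12 = 8 r 2, and 2÷4 = 0, so 8+2+0 = 10.
Friday + 10 ≡ Monday — that's 1898's doomsday.
In April the doomsday date is Apr 4.
Apr 18 is 14 days after Apr 4; 14 mod 7 = 0, so Monday + 0 = Monday.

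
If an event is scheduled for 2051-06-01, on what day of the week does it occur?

January 1, 2051 is a Sunday.
Jan 1, 2051 → Feb 1, 2051: 31 days (January has 31).
Feb 1, 2051 → Mar 1, 2051: 28 days (February has 28).
Mar 1, 2051 → Apr 1, 2051: 31 days (March has 31).
Apr 1, 2051 → May 1, 2051: 30 days (April has 30).
May 1, 2051 → Jun 1, 2051: 31 days.
Total: 151 days.
151 mod 7 = 4, so Sunday + 4 = Thursday.

Thursday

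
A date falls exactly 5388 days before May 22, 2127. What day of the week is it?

Saturday

First find the weekday of May 22, 2127. Doomsday rule: the anchor day for the 2100s is Sunday. For year 27: 27÷12 = 2 r 3, and 3÷4 = 0, so 2+3+0 = 5.
Sunday + 5 ≡ Friday — that's 2127's doomsday.
In May the doomsday date is May 9.
May 22 is 13 days after May 9; 13 mod 7 = 6, so Friday + 6 = Thursday.
5388 mod 7 = 5, so 5388 days before a Thursday is Thursday − 5 = Saturday.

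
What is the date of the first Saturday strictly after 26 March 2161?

Mar 26, 2161 is a Thursday.
From Thursday to the next Saturday is 2 days.
Mar 26, 2161 + 2 = Mar 28, 2161.

March 28, 2161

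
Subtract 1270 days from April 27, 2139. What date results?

−365 (one year) → Apr 27, 2138 (905 left).
−365 (one year) → Apr 27, 2137 (540 left).
−365 (one year) → Apr 27, 2136 (175 left).
−27 → Mar 31, 2136 (end of Mar, 31 days; 148 left).
−31 → Feb 29, 2136 (end of Feb, 29 days; 117 left).
−29 → Jan 31, 2136 (end of Jan, 31 days; 88 left).
−31 → Dec 31, 2135 (end of Dec, 31 days; 57 left).
−31 → Nov 30, 2135 (end of Nov, 30 days; 26 left).
−26 → Nov 4, 2135.

November 4, 2135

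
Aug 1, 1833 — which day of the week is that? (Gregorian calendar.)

Thursday

Doomsday rule: the anchor day for the 1800s is Friday. For year 33: 33÷12 = 2 r 9, and 9÷4 = 2, so 2+9+2 = 13.
Friday + 13 ≡ Thursday — that's 1833's doomsday.
In August the doomsday date is Aug 8.
Aug 1 is 7 days before Aug 8; 7 mod 7 = 0, so Thursday − 0 = Thursday.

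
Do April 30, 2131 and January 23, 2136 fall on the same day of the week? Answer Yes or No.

Yes

From Apr 30, 2131 to Jan 23, 2136 is 1729 days.
1729 mod 7 = 0, so they are the same weekday.
(Apr 30, 2131 is a Monday; Jan 23, 2136 is a Monday.)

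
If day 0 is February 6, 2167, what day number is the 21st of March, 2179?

Feb 6, 2167 → Feb 6, 2168: 365 days.
Feb 6, 2168 → Feb 6, 2169: 366 days (Feb 29, 2168 is in that span).
Feb 6, 2169 → Feb 6, 2170: 365 days.
Feb 6, 2170 → Feb 6, 2171: 365 days.
Feb 6, 2171 → Feb 6, 2172: 365 days.
Feb 6, 2172 → Feb 6, 2173: 366 days (Feb 29, 2172 is in that span).
Feb 6, 2173 → Feb 6, 2174: 365 days.
Feb 6, 2174 → Feb 6, 2175: 365 days.
Feb 6, 2175 → Feb 6, 2176: 365 days.
Feb 6, 2176 → Feb 6, 2177: 366 days (Feb 29, 2176 is in that span).
Feb 6, 2177 → Feb 6, 2178: 365 days.
Feb 6, 2178 → Feb 6, 2179: 365 days.
Feb 6, 2179 → Mar 6, 2179: 28 days (February has 28).
Mar 6, 2179 → Mar 21, 2179: 15 days.
Total: 4426 days.

4426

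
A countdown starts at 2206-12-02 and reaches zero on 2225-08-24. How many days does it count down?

Dec 2, 2206 → Dec 2, 2207: 365 days.
Dec 2, 2207 → Dec 2, 2208: 366 days (Feb 29, 2208 is in that span).
Dec 2, 2208 → Dec 2, 2209: 365 days.
Dec 2, 2209 → Dec 2, 2210: 365 days.
Dec 2, 2210 → Dec 2, 2211: 365 days.
Dec 2, 2211 → Dec 2, 2212: 366 days (Feb 29, 2212 is in that span).
Dec 2, 2212 → Dec 2, 2213: 365 days.
Dec 2, 2213 → Dec 2, 2214: 365 days.
Dec 2, 2214 → Dec 2, 2215: 365 days.
Dec 2, 2215 → Dec 2, 2216: 366 days (Feb 29, 2216 is in that span).
Dec 2, 2216 → Dec 2, 2217: 365 days.
Dec 2, 2217 → Dec 2, 2218: 365 days.
Dec 2, 2218 → Dec 2, 2219: 365 days.
Dec 2, 2219 → Dec 2, 2220: 366 days (Feb 29, 2220 is in that span).
Dec 2, 2220 → Dec 2, 2221: 365 days.
Dec 2, 2221 → Dec 2, 2222: 365 days.
Dec 2, 2222 → Dec 2, 2223: 365 days.
Dec 2, 2223 → Dec 2, 2224: 366 days (Feb 29, 2224 is in that span).
Dec 2, 2224 → Jan 2, 2225: 31 days (December has 31).
Jan 2, 2225 → Feb 2, 2225: 31 days (January has 31).
Feb 2, 2225 → Mar 2, 2225: 28 days (February has 28).
Mar 2, 2225 → Apr 2, 2225: 31 days (March has 31).
Apr 2, 2225 → May 2, 2225: 30 days (April has 30).
May 2, 2225 → Jun 2, 2225: 31 days (May has 31).
Jun 2, 2225 → Jul 2, 2225: 30 days (June has 30).
Jul 2, 2225 → Aug 2, 2225: 31 days (July has 31).
Aug 2, 2225 → Aug 24, 2225: 22 days.
Total: 6840 days.

6840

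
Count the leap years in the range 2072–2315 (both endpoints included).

58

Multiples of 4 in [2072,2315]: 61.
Of those, multiples of 100: 3 (not leap unless ÷400).
Multiples of 400: 0.
Leap years = 61 − 3 + 0 = 58.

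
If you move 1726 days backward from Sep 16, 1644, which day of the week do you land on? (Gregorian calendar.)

First find the weekday of Sep 16, 1644. Doomsday rule: the anchor day for the 1600s is Tuesday. For year 44: 44÷12 = 3 r 8, and 8÷4 = 2, so 3+8+2 = 13.
Tuesday + 13 ≡ Monday — that's 1644's doomsday.
In September the doomsday date is Sep 5.
Sep 16 is 11 days after Sep 5; 11 mod 7 = 4, so Monday + 4 = Friday.
1726 mod 7 = 4, so 1726 days before a Friday is Friday − 4 = Monday.

Monday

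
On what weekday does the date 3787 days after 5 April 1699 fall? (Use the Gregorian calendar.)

First find the weekday of Apr 5, 1699. Doomsday rule: the anchor day for the 1600s is Tuesday. For year 99: 99÷12 = 8 r 3, and 3÷4 = 0, so 8+3+0 = 11.
Tuesday + 11 ≡ Saturday — that's 1699's doomsday.
In April the doomsday date is Apr 4.
Apr 5 is 1 day after Apr 4; 1 mod 7 = 1, so Saturday + 1 = Sunday.
3787 mod 7 = 0, so 3787 days after a Sunday is Sunday + 0 = Sunday.

Sunday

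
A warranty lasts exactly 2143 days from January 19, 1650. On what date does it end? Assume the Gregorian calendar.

+365 (one year) → Jan 19, 1651 (1778 left).
+365 (one year) → Jan 19, 1652 (1413 left).
+366 (one year; includes Feb 29, 1652) → Jan 19, 1653 (1047 left).
+365 (one year) → Jan 19, 1654 (682 left).
+365 (one year) → Jan 19, 1655 (317 left).
Jan has 31 days: +13 → Feb 1, 1655 (304 left).
Feb has 28 days: +28 → Mar 1, 1655 (276 left).
Mar has 31 days: +31 → Apr 1, 1655 (245 left).
Apr has 30 days: +30 → May 1, 1655 (215 left).
May has 31 days: +31 → Jun 1, 1655 (184 left).
Jun has 30 days: +30 → Jul 1, 1655 (154 left).
Jul has 31 days: +31 → Aug 1, 1655 (123 left).
Aug has 31 days: +31 → Sep 1, 1655 (92 left).
Sep has 30 days: +30 → Oct 1, 1655 (62 left).
Oct has 31 days: +31 → Nov 1, 1655 (31 left).
Nov has 30 days: +30 → Dec 1, 1655 (1 left).
+1 → Dec 2, 1655.

December 2, 1655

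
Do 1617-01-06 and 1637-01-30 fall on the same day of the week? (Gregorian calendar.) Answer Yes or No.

From Jan 6, 1617 to Jan 30, 1637 is 7329 days.
7329 mod 7 = 0, so they are the same weekday.
(Jan 6, 1617 is a Friday; Jan 30, 1637 is a Friday.)

Yes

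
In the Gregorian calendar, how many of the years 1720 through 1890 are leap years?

42

Multiples of 4 in [1720,1890]: 43.
Of those, multiples of 100: 1 (not leap unless ÷400).
Multiples of 400: 0.
Leap years = 43 − 1 + 0 = 42.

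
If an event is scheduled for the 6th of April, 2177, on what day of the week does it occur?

Doomsday rule: the anchor day for the 2100s is Sunday. For year 77: 77÷12 = 6 r 5, and 5÷4 = 1, so 6+5+1 = 12.
Sunday + 12 ≡ Friday — that's 2177's doomsday.
In April the doomsday date is Apr 4.
Apr 6 is 2 days after Apr 4; 2 mod 7 = 2, so Friday + 2 = Sunday.

Sunday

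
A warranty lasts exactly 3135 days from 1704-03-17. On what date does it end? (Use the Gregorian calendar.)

October 16, 1712

+365 (one year) → Mar 17, 1705 (2770 left).
+365 (one year) → Mar 17, 1706 (2405 left).
+365 (one year) → Mar 17, 1707 (2040 left).
+366 (one year; includes Feb 29, 1708) → Mar 17, 1708 (1674 left).
+365 (one year) → Mar 17, 1709 (1309 left).
+365 (one year) → Mar 17, 1710 (944 left).
+365 (one year) → Mar 17, 1711 (579 left).
+366 (one year; includes Feb 29, 1712) → Mar 17, 1712 (213 left).
Mar has 31 days: +15 → Apr 1, 1712 (198 left).
Apr has 30 days: +30 → May 1, 1712 (168 left).
May has 31 days: +31 → Jun 1, 1712 (137 left).
Jun has 30 days: +30 → Jul 1, 1712 (107 left).
Jul has 31 days: +31 → Aug 1, 1712 (76 left).
Aug has 31 days: +31 → Sep 1, 1712 (45 left).
Sep has 30 days: +30 → Oct 1, 1712 (15 left).
+15 → Oct 16, 1712.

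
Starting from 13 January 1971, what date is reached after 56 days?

Jan has 31 days: +19 → Feb 1, 1971 (37 left).
Feb has 28 days: +28 → Mar 1, 1971 (9 left).
+9 → Mar 10, 1971.

March 10, 1971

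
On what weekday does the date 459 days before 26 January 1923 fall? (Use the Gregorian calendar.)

First find the weekday of Jan 26, 1923. Doomsday rule: the anchor day for the 1900s is Wednesday. For year 23: 23÷12 = 1 r 11, and 11÷4 = 2, so 1+11+2 = 14.
Wednesday + 14 ≡ Wednesday — that's 1923's doomsday.
In January the doomsday date is Jan 3 (1923 is not a leap year).
Jan 26 is 23 days after Jan 3; 23 mod 7 = 2, so Wednesday + 2 = Friday.
459 mod 7 = 4, so 459 days before a Friday is Friday − 4 = Monday.

Monday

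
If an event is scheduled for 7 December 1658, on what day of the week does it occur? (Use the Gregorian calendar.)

Doomsday rule: the anchor day for the 1600s is Tuesday. For year 58: 58÷12 = 4 r 10, and 10÷4 = 2, so 4+10+2 = 16.
Tuesday + 16 ≡ Thursday — that's 1658's doomsday.
In December the doomsday date is Dec 12.
Dec 7 is 5 days before Dec 12; 5 mod 7 = 5, so Thursday − 5 = Saturday.

Saturday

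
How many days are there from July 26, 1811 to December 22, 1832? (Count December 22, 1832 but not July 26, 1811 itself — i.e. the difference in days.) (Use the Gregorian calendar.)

Jul 26, 1811 → Jul 26, 1812: 366 days (Feb 29, 1812 is in that span).
Jul 26, 1812 → Jul 26, 1813: 365 days.
Jul 26, 1813 → Jul 26, 1814: 365 days.
Jul 26, 1814 → Jul 26, 1815: 365 days.
Jul 26, 1815 → Jul 26, 1816: 366 days (Feb 29, 1816 is in that span).
Jul 26, 1816 → Jul 26, 1817: 365 days.
Jul 26, 1817 → Jul 26, 1818: 365 days.
Jul 26, 1818 → Jul 26, 1819: 365 days.
Jul 26, 1819 → Jul 26, 1820: 366 days (Feb 29, 1820 is in that span).
Jul 26, 1820 → Jul 26, 1821: 365 days.
Jul 26, 1821 → Jul 26, 1822: 365 days.
Jul 26, 1822 → Jul 26, 1823: 365 days.
Jul 26, 1823 → Jul 26, 1824: 366 days (Feb 29, 1824 is in that span).
Jul 26, 1824 → Jul 26, 1825: 365 days.
Jul 26, 1825 → Jul 26, 1826: 365 days.
Jul 26, 1826 → Jul 26, 1827: 365 days.
Jul 26, 1827 → Jul 26, 1828: 366 days (Feb 29, 1828 is in that span).
Jul 26, 1828 → Jul 26, 1829: 365 days.
Jul 26, 1829 → Jul 26, 1830: 365 days.
Jul 26, 1830 → Jul 26, 1831: 365 days.
Jul 26, 1831 → Jul 26, 1832: 366 days (Feb 29, 1832 is in that span).
Jul 26, 1832 → Aug 26, 1832: 31 days (July has 31).
Aug 26, 1832 → Sep 26, 1832: 31 days (August has 31).
Sep 26, 1832 → Oct 26, 1832: 30 days (September has 30).
Oct 26, 1832 → Nov 26, 1832: 31 days (October has 31).
Nov 26, 1832 → Dec 22, 1832: 26 days.
Total: 7820 days.

7820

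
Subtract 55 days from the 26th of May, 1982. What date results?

April 1, 1982

−26 → Apr 30, 1982 (end of Apr, 30 days; 29 left).
−29 → Apr 1, 1982.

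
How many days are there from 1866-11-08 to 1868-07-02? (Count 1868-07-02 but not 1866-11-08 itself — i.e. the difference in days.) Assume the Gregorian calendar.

Nov 8, 1866 → Nov 8, 1867: 365 days.
Nov 8, 1867 → Dec 8, 1867: 30 days (November has 30).
Dec 8, 1867 → Jan 8, 1868: 31 days (December has 31).
Jan 8, 1868 → Feb 8, 1868: 31 days (January has 31).
Feb 8, 1868 → Mar 8, 1868: 29 days (February has 29).
Mar 8, 1868 → Apr 8, 1868: 31 days (March has 31).
Apr 8, 1868 → May 8, 1868: 30 days (April has 30).
May 8, 1868 → Jun 8, 1868: 31 days (May has 31).
Jun 8, 1868 → Jul 2, 1868: 24 days.
Total: 602 days.

602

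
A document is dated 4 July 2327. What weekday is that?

Monday

Doomsday rule: the anchor day for the 2300s is Wednesday. For year 27: 27÷12 = 2 r 3, and 3÷4 = 0, so 2+3+0 = 5.
Wednesday + 5 ≡ Monday — that's 2327's doomsday.
In July the doomsday date is Jul 11.
Jul 4 is 7 days before Jul 11; 7 mod 7 = 0, so Monday − 0 = Monday.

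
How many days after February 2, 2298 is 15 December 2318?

Feb 2, 2298 → Feb 2, 2299: 365 days.
Feb 2, 2299 → Feb 2, 2300: 365 days.
Feb 2, 2300 → Feb 2, 2301: 365 days.
Feb 2, 2301 → Feb 2, 2302: 365 days.
Feb 2, 2302 → Feb 2, 2303: 365 days.
Feb 2, 2303 → Feb 2, 2304: 365 days.
Feb 2, 2304 → Feb 2, 2305: 366 days (Feb 29, 2304 is in that span).
Feb 2, 2305 → Feb 2, 2306: 365 days.
Feb 2, 2306 → Feb 2, 2307: 365 days.
Feb 2, 2307 → Feb 2, 2308: 365 days.
Feb 2, 2308 → Feb 2, 2309: 366 days (Feb 29, 2308 is in that span).
Feb 2, 2309 → Feb 2, 2310: 365 days.
Feb 2, 2310 → Feb 2, 2311: 365 days.
Feb 2, 2311 → Feb 2, 2312: 365 days.
Feb 2, 2312 → Feb 2, 2313: 366 days (Feb 29, 2312 is in that span).
Feb 2, 2313 → Feb 2, 2314: 365 days.
Feb 2, 2314 → Feb 2, 2315: 365 days.
Feb 2, 2315 → Feb 2, 2316: 365 days.
Feb 2, 2316 → Feb 2, 2317: 366 days (Feb 29, 2316 is in that span).
Feb 2, 2317 → Feb 2, 2318: 365 days.
Feb 2, 2318 → Mar 2, 2318: 28 days (February has 28).
Mar 2, 2318 → Apr 2, 2318: 31 days (March has 31).
Apr 2, 2318 → May 2, 2318: 30 days (April has 30).
May 2, 2318 → Jun 2, 2318: 31 days (May has 31).
Jun 2, 2318 → Jul 2, 2318: 30 days (June has 30).
Jul 2, 2318 → Aug 2, 2318: 31 days (July has 31).
Aug 2, 2318 → Sep 2, 2318: 31 days (August has 31).
Sep 2, 2318 → Oct 2, 2318: 30 days (September has 30).
Oct 2, 2318 → Nov 2, 2318: 31 days (October has 31).
Nov 2, 2318 → Dec 2, 2318: 30 days (November has 30).
Dec 2, 2318 → Dec 15, 2318: 13 days.
Total: 7620 days.

7620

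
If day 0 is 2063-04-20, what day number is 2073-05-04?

3667

Apr 20, 2063 → Apr 20, 2064: 366 days (Feb 29, 2064 is in that span).
Apr 20, 2064 → Apr 20, 2065: 365 days.
Apr 20, 2065 → Apr 20, 2066: 365 days.
Apr 20, 2066 → Apr 20, 2067: 365 days.
Apr 20, 2067 → Apr 20, 2068: 366 days (Feb 29, 2068 is in that span).
Apr 20, 2068 → Apr 20, 2069: 365 days.
Apr 20, 2069 → Apr 20, 2070: 365 days.
Apr 20, 2070 → Apr 20, 2071: 365 days.
Apr 20, 2071 → Apr 20, 2072: 366 days (Feb 29, 2072 is in that span).
Apr 20, 2072 → May 20, 2072: 30 days (April has 30).
May 20, 2072 → Jun 20, 2072: 31 days (May has 31).
Jun 20, 2072 → Jul 20, 2072: 30 days (June has 30).
Jul 20, 2072 → Aug 20, 2072: 31 days (July has 31).
Aug 20, 2072 → Sep 20, 2072: 31 days (August has 31).
Sep 20, 2072 → Oct 20, 2072: 30 days (September has 30).
Oct 20, 2072 → Nov 20, 2072: 31 days (October has 31).
Nov 20, 2072 → Dec 20, 2072: 30 days (November has 30).
Dec 20, 2072 → Jan 20, 2073: 31 days (December has 31).
Jan 20, 2073 → Feb 20, 2073: 31 days (January has 31).
Feb 20, 2073 → Mar 20, 2073: 28 days (February has 28).
Mar 20, 2073 → Apr 20, 2073: 31 days (March has 31).
Apr 20, 2073 → May 4, 2073: 14 days.
Total: 3667 days.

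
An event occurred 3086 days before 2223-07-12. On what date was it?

January 29, 2215

−365 (one year) → Jul 12, 2222 (2721 left).
−365 (one year) → Jul 12, 2221 (2356 left).
−365 (one year) → Jul 12, 2220 (1991 left).
−366 (one year; includes Feb 29, 2220) → Jul 12, 2219 (1625 left).
−365 (one year) → Jul 12, 2218 (1260 left).
−365 (one year) → Jul 12, 2217 (895 left).
−365 (one year) → Jul 12, 2216 (530 left).
−366 (one year; includes Feb 29, 2216) → Jul 12, 2215 (164 left).
−12 → Jun 30, 2215 (end of Jun, 30 days; 152 left).
−30 → May 31, 2215 (end of May, 31 days; 122 left).
−31 → Apr 30, 2215 (end of Apr, 30 days; 91 left).
−30 → Mar 31, 2215 (end of Mar, 31 days; 61 left).
−31 → Feb 28, 2215 (end of Feb, 28 days; 30 left).
−28 → Jan 31, 2215 (end of Jan, 31 days; 2 left).
−2 → Jan 29, 2215.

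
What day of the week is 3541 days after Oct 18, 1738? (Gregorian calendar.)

First find the weekday of Oct 18, 1738. Doomsday rule: the anchor day for the 1700s is Sunday. For year 38: 38÷12 = 3 r 2, and 2÷4 = 0, so 3+2+0 = 5.
Sunday + 5 ≡ Friday — that's 1738's doomsday.
In October the doomsday date is Oct 10.
Oct 18 is 8 days after Oct 10; 8 mod 7 = 1, so Friday + 1 = Saturday.
3541 mod 7 = 6, so 3541 days after a Saturday is Saturday + 6 = Friday.

Friday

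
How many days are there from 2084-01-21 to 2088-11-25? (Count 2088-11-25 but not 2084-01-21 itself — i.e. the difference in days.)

1770

Jan 21, 2084 → Jan 21, 2085: 366 days (Feb 29, 2084 is in that span).
Jan 21, 2085 → Jan 21, 2086: 365 days.
Jan 21, 2086 → Jan 21, 2087: 365 days.
Jan 21, 2087 → Jan 21, 2088: 365 days.
Jan 21, 2088 → Feb 21, 2088: 31 days (January has 31).
Feb 21, 2088 → Mar 21, 2088: 29 days (February has 29).
Mar 21, 2088 → Apr 21, 2088: 31 days (March has 31).
Apr 21, 2088 → May 21, 2088: 30 days (April has 30).
May 21, 2088 → Jun 21, 2088: 31 days (May has 31).
Jun 21, 2088 → Jul 21, 2088: 30 days (June has 30).
Jul 21, 2088 → Aug 21, 2088: 31 days (July has 31).
Aug 21, 2088 → Sep 21, 2088: 31 days (August has 31).
Sep 21, 2088 → Oct 21, 2088: 30 days (September has 30).
Oct 21, 2088 → Nov 21, 2088: 31 days (October has 31).
Nov 21, 2088 → Nov 25, 2088: 4 days.
Total: 1770 days.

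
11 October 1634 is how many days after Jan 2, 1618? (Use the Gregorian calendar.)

Jan 2, 1618 → Jan 2, 1619: 365 days.
Jan 2, 1619 → Jan 2, 1620: 365 days.
Jan 2, 1620 → Jan 2, 1621: 366 days (Feb 29, 1620 is in that span).
Jan 2, 1621 → Jan 2, 1622: 365 days.
Jan 2, 1622 → Jan 2, 1623: 365 days.
Jan 2, 1623 → Jan 2, 1624: 365 days.
Jan 2, 1624 → Jan 2, 1625: 366 days (Feb 29, 1624 is in that span).
Jan 2, 1625 → Jan 2, 1626: 365 days.
Jan 2, 1626 → Jan 2, 1627: 365 days.
Jan 2, 1627 → Jan 2, 1628: 365 days.
Jan 2, 1628 → Jan 2, 1629: 366 days (Feb 29, 1628 is in that span).
Jan 2, 1629 → Jan 2, 1630: 365 days.
Jan 2, 1630 → Jan 2, 1631: 365 days.
Jan 2, 1631 → Jan 2, 1632: 365 days.
Jan 2, 1632 → Jan 2, 1633: 366 days (Feb 29, 1632 is in that span).
Jan 2, 1633 → Jan 2, 1634: 365 days.
Jan 2, 1634 → Feb 2, 1634: 31 days (January has 31).
Feb 2, 1634 → Mar 2, 1634: 28 days (February has 28).
Mar 2, 1634 → Apr 2, 1634: 31 days (March has 31).
Apr 2, 1634 → May 2, 1634: 30 days (April has 30).
May 2, 1634 → Jun 2, 1634: 31 days (May has 31).
Jun 2, 1634 → Jul 2, 1634: 30 days (June has 30).
Jul 2, 1634 → Aug 2, 1634: 31 days (July has 31).
Aug 2, 1634 → Sep 2, 1634: 31 days (August has 31).
Sep 2, 1634 → Oct 2, 1634: 30 days (September has 30).
Oct 2, 1634 → Oct 11, 1634: 9 days.
Total: 6126 days.

6126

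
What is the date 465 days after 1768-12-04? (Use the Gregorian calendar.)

+365 (one year) → Dec 4, 1769 (100 left).
Dec has 31 days: +28 → Jan 1, 1770 (72 left).
Jan has 31 days: +31 → Feb 1, 1770 (41 left).
Feb has 28 days: +28 → Mar 1, 1770 (13 left).
+13 → Mar 14, 1770.

March 14, 1770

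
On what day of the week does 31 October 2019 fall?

Thursday

Doomsday rule: the anchor day for the 2000s is Tuesday. For year 19: 19÷12 = 1 r 7, and 7÷4 = 1, so 1+7+1 = 9.
Tuesday + 9 ≡ Thursday — that's 2019's doomsday.
In October the doomsday date is Oct 10.
Oct 31 is 21 days after Oct 10; 21 mod 7 = 0, so Thursday + 0 = Thursday.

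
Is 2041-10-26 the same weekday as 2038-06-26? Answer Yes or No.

From Jun 26, 2038 to Oct 26, 2041 is 1218 days.
1218 mod 7 = 0, so they are the same weekday.
(Jun 26, 2038 is a Saturday; Oct 26, 2041 is a Saturday.)

Yes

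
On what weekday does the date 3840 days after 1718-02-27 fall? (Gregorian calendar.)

Feb 27, 1718 is a Sunday.
3840 mod 7 = 4, so 3840 days after a Sunday is Sunday + 4 = Thursday.

Thursday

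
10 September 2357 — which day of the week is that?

Doomsday rule: the anchor day for the 2300s is Wednesday. For year 57: 57÷12 = 4 r 9, and 9÷4 = 2, so 4+9+2 = 15.
Wednesday + 15 ≡ Thursday — that's 2357's doomsday.
In September the doomsday date is Sep 5.
Sep 10 is 5 days after Sep 5; 5 mod 7 = 5, so Thursday + 5 = Tuesday.

Tuesday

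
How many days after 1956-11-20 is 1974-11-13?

Nov 20, 1956 → Nov 20, 1957: 365 days.
Nov 20, 1957 → Nov 20, 1958: 365 days.
Nov 20, 1958 → Nov 20, 1959: 365 days.
Nov 20, 1959 → Nov 20, 1960: 366 days (Feb 29, 1960 is in that span).
Nov 20, 1960 → Nov 20, 1961: 365 days.
Nov 20, 1961 → Nov 20, 1962: 365 days.
Nov 20, 1962 → Nov 20, 1963: 365 days.
Nov 20, 1963 → Nov 20, 1964: 366 days (Feb 29, 1964 is in that span).
Nov 20, 1964 → Nov 20, 1965: 365 days.
Nov 20, 1965 → Nov 20, 1966: 365 days.
Nov 20, 1966 → Nov 20, 1967: 365 days.
Nov 20, 1967 → Nov 20, 1968: 366 days (Feb 29, 1968 is in that span).
Nov 20, 1968 → Nov 20, 1969: 365 days.
Nov 20, 1969 → Nov 20, 1970: 365 days.
Nov 20, 1970 → Nov 20, 1971: 365 days.
Nov 20, 1971 → Nov 20, 1972: 366 days (Feb 29, 1972 is in that span).
Nov 20, 1972 → Nov 20, 1973: 365 days.
Nov 20, 1973 → Dec 20, 1973: 30 days (November has 30).
Dec 20, 1973 → Jan 20, 1974: 31 days (December has 31).
Jan 20, 1974 → Feb 20, 1974: 31 days (January has 31).
Feb 20, 1974 → Mar 20, 1974: 28 days (February has 28).
Mar 20, 1974 → Apr 20, 1974: 31 days (March has 31).
Apr 20, 1974 → May 20, 1974: 30 days (April has 30).
May 20, 1974 → Jun 20, 1974: 31 days (May has 31).
Jun 20, 1974 → Jul 20, 1974: 30 days (June has 30).
Jul 20, 1974 → Aug 20, 1974: 31 days (July has 31).
Aug 20, 1974 → Sep 20, 1974: 31 days (August has 31).
Sep 20, 1974 → Oct 20, 1974: 30 days (September has 30).
Oct 20, 1974 → Nov 13, 1974: 24 days.
Total: 6567 days.

6567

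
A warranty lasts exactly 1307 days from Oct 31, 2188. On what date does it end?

May 30, 2192

+365 (one year) → Oct 31, 2189 (942 left).
+365 (one year) → Oct 31, 2190 (577 left).
+365 (one year) → Oct 31, 2191 (212 left).
Oct has 31 days: +1 → Nov 1, 2191 (211 left).
Nov has 30 days: +30 → Dec 1, 2191 (181 left).
Dec has 31 days: +31 → Jan 1, 2192 (150 left).
Jan has 31 days: +31 → Feb 1, 2192 (119 left).
Feb has 29 days: +29 → Mar 1, 2192 (90 left).
Mar has 31 days: +31 → Apr 1, 2192 (59 left).
Apr has 30 days: +30 → May 1, 2192 (29 left).
+29 → May 30, 2192.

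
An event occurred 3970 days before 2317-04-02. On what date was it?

May 20, 2306

−365 (one year) → Apr 2, 2316 (3605 left).
−366 (one year; includes Feb 29, 2316) → Apr 2, 2315 (3239 left).
−365 (one year) → Apr 2, 2314 (2874 left).
−365 (one year) → Apr 2, 2313 (2509 left).
−365 (one year) → Apr 2, 2312 (2144 left).
−366 (one year; includes Feb 29, 2312) → Apr 2, 2311 (1778 left).
−365 (one year) → Apr 2, 2310 (1413 left).
−365 (one year) → Apr 2, 2309 (1048 left).
−365 (one year) → Apr 2, 2308 (683 left).
−366 (one year; includes Feb 29, 2308) → Apr 2, 2307 (317 left).
−2 → Mar 31, 2307 (end of Mar, 31 days; 315 left).
−31 → Feb 28, 2307 (end of Feb, 28 days; 284 left).
−28 → Jan 31, 2307 (end of Jan, 31 days; 256 left).
−31 → Dec 31, 2306 (end of Dec, 31 days; 225 left).
−31 → Nov 30, 2306 (end of Nov, 30 days; 194 left).
−30 → Oct 31, 2306 (end of Oct, 31 days; 164 left).
−31 → Sep 30, 2306 (end of Sep, 30 days; 133 left).
−30 → Aug 31, 2306 (end of Aug, 31 days; 103 left).
−31 → Jul 31, 2306 (end of Jul, 31 days; 72 left).
−31 → Jun 30, 2306 (end of Jun, 30 days; 41 left).
−30 → May 31, 2306 (end of May, 31 days; 11 left).
−11 → May 20, 2306.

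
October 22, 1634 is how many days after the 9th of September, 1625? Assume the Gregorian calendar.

3330

Sep 9, 1625 → Sep 9, 1626: 365 days.
Sep 9, 1626 → Sep 9, 1627: 365 days.
Sep 9, 1627 → Sep 9, 1628: 366 days (Feb 29, 1628 is in that span).
Sep 9, 1628 → Sep 9, 1629: 365 days.
Sep 9, 1629 → Sep 9, 1630: 365 days.
Sep 9, 1630 → Sep 9, 1631: 365 days.
Sep 9, 1631 → Sep 9, 1632: 366 days (Feb 29, 1632 is in that span).
Sep 9, 1632 → Sep 9, 1633: 365 days.
Sep 9, 1633 → Sep 9, 1634: 365 days.
Sep 9, 1634 → Oct 9, 1634: 30 days (September has 30).
Oct 9, 1634 → Oct 22, 1634: 13 days.
Total: 3330 days.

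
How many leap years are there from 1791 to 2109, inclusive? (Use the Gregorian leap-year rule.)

77

Multiples of 4 in [1791,2109]: 80.
Of those, multiples of 100: 4 (not leap unless ÷400).
Multiples of 400: 1.
Leap years = 80 − 4 + 1 = 77.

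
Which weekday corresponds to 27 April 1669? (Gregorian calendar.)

Saturday

Doomsday rule: the anchor day for the 1600s is Tuesday. For year 69: 69÷12 = 5 r 9, and 9÷4 = 2, so 5+9+2 = 16.
Tuesday + 16 ≡ Thursday — that's 1669's doomsday.
In April the doomsday date is Apr 4.
Apr 27 is 23 days after Apr 4; 23 mod 7 = 2, so Thursday + 2 = Saturday.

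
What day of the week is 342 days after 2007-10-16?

Monday

First find the weekday of Oct 16, 2007. Doomsday rule: the anchor day for the 2000s is Tuesday. For year 07: 7÷12 = 0 r 7, and 7÷4 = 1, so 0+7+1 = 8.
Tuesday + 8 ≡ Wednesday — that's 2007's doomsday.
In October the doomsday date is Oct 10.
Oct 16 is 6 days after Oct 10; 6 mod 7 = 6, so Wednesday + 6 = Tuesday.
342 mod 7 = 6, so 342 days after a Tuesday is Tuesday + 6 = Monday.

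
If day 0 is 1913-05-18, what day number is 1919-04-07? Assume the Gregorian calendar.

2150

May 18, 1913 → May 18, 1914: 365 days.
May 18, 1914 → May 18, 1915: 365 days.
May 18, 1915 → May 18, 1916: 366 days (Feb 29, 1916 is in that span).
May 18, 1916 → May 18, 1917: 365 days.
May 18, 1917 → May 18, 1918: 365 days.
May 18, 1918 → Jun 18, 1918: 31 days (May has 31).
Jun 18, 1918 → Jul 18, 1918: 30 days (June has 30).
Jul 18, 1918 → Aug 18, 1918: 31 days (July has 31).
Aug 18, 1918 → Sep 18, 1918: 31 days (August has 31).
Sep 18, 1918 → Oct 18, 1918: 30 days (September has 30).
Oct 18, 1918 → Nov 18, 1918: 31 days (October has 31).
Nov 18, 1918 → Dec 18, 1918: 30 days (November has 30).
Dec 18, 1918 → Jan 18, 1919: 31 days (December has 31).
Jan 18, 1919 → Feb 18, 1919: 31 days (January has 31).
Feb 18, 1919 → Mar 18, 1919: 28 days (February has 28).
Mar 18, 1919 → Apr 7, 1919: 20 days.
Total: 2150 days.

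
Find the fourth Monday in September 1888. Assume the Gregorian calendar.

September 24, 1888

September 1, 1888 is a Saturday.
The first Monday is therefore September 3 (2 days later).
The fourth Monday is 3 + 3×7 = September 24.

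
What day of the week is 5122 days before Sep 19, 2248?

First find the weekday of Sep 19, 2248. Doomsday rule: the anchor day for the 2200s is Friday. For year 48: 48÷12 = 4 r 0, and 0÷4 = 0, so 4+0+0 = 4.
Friday + 4 ≡ Tuesday — that's 2248's doomsday.
In September the doomsday date is Sep 5.
Sep 19 is 14 days after Sep 5; 14 mod 7 = 0, so Tuesday + 0 = Tuesday.
5122 mod 7 = 5, so 5122 days before a Tuesday is Tuesday − 5 = Thursday.

Thursday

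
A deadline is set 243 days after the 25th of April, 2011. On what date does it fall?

December 24, 2011

Apr has 30 days: +6 → May 1, 2011 (237 left).
May has 31 days: +31 → Jun 1, 2011 (206 left).
Jun has 30 days: +30 → Jul 1, 2011 (176 left).
Jul has 31 days: +31 → Aug 1, 2011 (145 left).
Aug has 31 days: +31 → Sep 1, 2011 (114 left).
Sep has 30 days: +30 → Oct 1, 2011 (84 left).
Oct has 31 days: +31 → Nov 1, 2011 (53 left).
Nov has 30 days: +30 → Dec 1, 2011 (23 left).
+23 → Dec 24, 2011.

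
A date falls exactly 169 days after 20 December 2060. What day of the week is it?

Tuesday

Dec 20, 2060 is a Monday.
169 mod 7 = 1, so 169 days after a Monday is Monday + 1 = Tuesday.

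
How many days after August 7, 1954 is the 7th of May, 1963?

3195

Aug 7, 1954 → Aug 7, 1955: 365 days.
Aug 7, 1955 → Aug 7, 1956: 366 days (Feb 29, 1956 is in that span).
Aug 7, 1956 → Aug 7, 1957: 365 days.
Aug 7, 1957 → Aug 7, 1958: 365 days.
Aug 7, 1958 → Aug 7, 1959: 365 days.
Aug 7, 1959 → Aug 7, 1960: 366 days (Feb 29, 1960 is in that span).
Aug 7, 1960 → Aug 7, 1961: 365 days.
Aug 7, 1961 → Aug 7, 1962: 365 days.
Aug 7, 1962 → Sep 7, 1962: 31 days (August has 31).
Sep 7, 1962 → Oct 7, 1962: 30 days (September has 30).
Oct 7, 1962 → Nov 7, 1962: 31 days (October has 31).
Nov 7, 1962 → Dec 7, 1962: 30 days (November has 30).
Dec 7, 1962 → Jan 7, 1963: 31 days (December has 31).
Jan 7, 1963 → Feb 7, 1963: 31 days (January has 31).
Feb 7, 1963 → Mar 7, 1963: 28 days (February has 28).
Mar 7, 1963 → Apr 7, 1963: 31 days (March has 31).
Apr 7, 1963 → May 7, 1963: 30 days.
Total: 3195 days.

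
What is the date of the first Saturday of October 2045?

October 7, 2045

October 1, 2045 is a Sunday.
The first Saturday is therefore October 7 (6 days later).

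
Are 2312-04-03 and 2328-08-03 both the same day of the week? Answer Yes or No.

From Apr 3, 2312 to Aug 3, 2328 is 5966 days.
5966 mod 7 = 2, so they are different weekdays.
(Apr 3, 2312 is a Wednesday; Aug 3, 2328 is a Friday.)

No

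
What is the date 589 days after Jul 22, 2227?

March 2, 2229

+366 (one year; includes Feb 29, 2228) → Jul 22, 2228 (223 left).
Jul has 31 days: +10 → Aug 1, 2228 (213 left).
Aug has 31 days: +31 → Sep 1, 2228 (182 left).
Sep has 30 days: +30 → Oct 1, 2228 (152 left).
Oct has 31 days: +31 → Nov 1, 2228 (121 left).
Nov has 30 days: +30 → Dec 1, 2228 (91 left).
Dec has 31 days: +31 → Jan 1, 2229 (60 left).
Jan has 31 days: +31 → Feb 1, 2229 (29 left).
Feb has 28 days: +28 → Mar 1, 2229 (1 left).
+1 → Mar 2, 2229.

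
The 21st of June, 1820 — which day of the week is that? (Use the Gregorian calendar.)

Wednesday

Doomsday rule: the anchor day for the 1800s is Friday. For year 20: 20÷12 = 1 r 8, and 8÷4 = 2, so 1+8+2 = 11.
Friday + 11 ≡ Tuesday — that's 1820's doomsday.
In June the doomsday date is Jun 6.
Jun 21 is 15 days after Jun 6; 15 mod 7 = 1, so Tuesday + 1 = Wednesday.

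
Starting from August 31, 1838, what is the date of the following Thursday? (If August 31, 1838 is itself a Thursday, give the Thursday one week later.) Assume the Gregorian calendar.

Aug 31, 1838 is a Friday.
From Friday to the next Thursday is 6 days.
Aug 31, 1838 + 6 = Sep 6, 1838.

September 6, 1838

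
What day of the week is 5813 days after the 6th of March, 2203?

Wednesday

First find the weekday of Mar 6, 2203. Doomsday rule: the anchor day for the 2200s is Friday. For year 03: 3÷12 = 0 r 3, and 3÷4 = 0, so 0+3+0 = 3.
Friday + 3 ≡ Monday — that's 2203's doomsday.
In March the doomsday date is Mar 14.
Mar 6 is 8 days before Mar 14; 8 mod 7 = 1, so Monday − 1 = Sunday.
5813 mod 7 = 3, so 5813 days after a Sunday is Sunday + 3 = Wednesday.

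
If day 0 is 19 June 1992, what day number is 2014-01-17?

7882

Jun 19, 1992 → Jun 19, 1993: 365 days.
Jun 19, 1993 → Jun 19, 1994: 365 days.
Jun 19, 1994 → Jun 19, 1995: 365 days.
Jun 19, 1995 → Jun 19, 1996: 366 days (Feb 29, 1996 is in that span).
Jun 19, 1996 → Jun 19, 1997: 365 days.
Jun 19, 1997 → Jun 19, 1998: 365 days.
Jun 19, 1998 → Jun 19, 1999: 365 days.
Jun 19, 1999 → Jun 19, 2000: 366 days (Feb 29, 2000 is in that span).
Jun 19, 2000 → Jun 19, 2001: 365 days.
Jun 19, 2001 → Jun 19, 2002: 365 days.
Jun 19, 2002 → Jun 19, 2003: 365 days.
Jun 19, 2003 → Jun 19, 2004: 366 days (Feb 29, 2004 is in that span).
Jun 19, 2004 → Jun 19, 2005: 365 days.
Jun 19, 2005 → Jun 19, 2006: 365 days.
Jun 19, 2006 → Jun 19, 2007: 365 days.
Jun 19, 2007 → Jun 19, 2008: 366 days (Feb 29, 2008 is in that span).
Jun 19, 2008 → Jun 19, 2009: 365 days.
Jun 19, 2009 → Jun 19, 2010: 365 days.
Jun 19, 2010 → Jun 19, 2011: 365 days.
Jun 19, 2011 → Jun 19, 2012: 366 days (Feb 29, 2012 is in that span).
Jun 19, 2012 → Jun 19, 2013: 365 days.
Jun 19, 2013 → Jul 19, 2013: 30 days (June has 30).
Jul 19, 2013 → Aug 19, 2013: 31 days (July has 31).
Aug 19, 2013 → Sep 19, 2013: 31 days (August has 31).
Sep 19, 2013 → Oct 19, 2013: 30 days (September has 30).
Oct 19, 2013 → Nov 19, 2013: 31 days (October has 31).
Nov 19, 2013 → Dec 19, 2013: 30 days (November has 30).
Dec 19, 2013 → Jan 17, 2014: 29 days.
Total: 7882 days.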